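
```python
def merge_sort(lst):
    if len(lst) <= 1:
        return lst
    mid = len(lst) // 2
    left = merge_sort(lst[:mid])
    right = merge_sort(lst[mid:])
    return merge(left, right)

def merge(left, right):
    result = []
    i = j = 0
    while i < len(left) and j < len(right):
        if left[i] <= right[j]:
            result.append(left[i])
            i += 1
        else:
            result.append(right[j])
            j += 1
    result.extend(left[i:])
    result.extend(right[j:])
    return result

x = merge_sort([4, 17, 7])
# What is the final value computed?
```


merge_sort([4, 17, 7])
Split into [4] and [17, 7]
Left sorted: [4]
Right sorted: [7, 17]
Merge [4] and [7, 17]
= [4, 7, 17]


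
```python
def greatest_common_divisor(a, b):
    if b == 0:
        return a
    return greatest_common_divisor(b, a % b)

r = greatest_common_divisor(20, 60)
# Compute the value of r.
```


greatest_common_divisor(20, 60)
= greatest_common_divisor(60, 20 % 60) = greatest_common_divisor(60, 20)
= greatest_common_divisor(20, 60 % 20) = greatest_common_divisor(20, 0)
b == 0, return a = 20


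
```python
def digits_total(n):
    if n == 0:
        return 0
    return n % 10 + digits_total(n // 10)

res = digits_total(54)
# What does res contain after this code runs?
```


digits_total(54)
= 4 + digits_total(5)
= 4 + 5 + digits_total(0)
= 4 + 5 + 0
= 9


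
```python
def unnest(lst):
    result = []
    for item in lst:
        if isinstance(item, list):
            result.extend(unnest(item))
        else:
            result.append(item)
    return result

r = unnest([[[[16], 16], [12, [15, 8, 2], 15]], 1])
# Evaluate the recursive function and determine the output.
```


unnest([[[[16], 16], [12, [15, 8, 2], 15]], 1])
Processing each element:
  [[[16], 16], [12, [15, 8, 2], 15]] is a list -> unnest recursively -> [16, 16, 12, 15, 8, 2, 15]
  1 is not a list -> append 1
= [16, 16, 12, 15, 8, 2, 15, 1]


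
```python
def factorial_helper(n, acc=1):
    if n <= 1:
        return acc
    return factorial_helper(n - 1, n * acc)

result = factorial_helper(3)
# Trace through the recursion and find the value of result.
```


factorial_helper(3, 1)
= factorial_helper(2, 3 * 1) = factorial_helper(2, 3)
= factorial_helper(1, 2 * 3) = factorial_helper(1, 6)
n <= 1, return acc = 6


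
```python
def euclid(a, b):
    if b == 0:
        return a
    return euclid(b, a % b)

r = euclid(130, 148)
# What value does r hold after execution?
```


euclid(130, 148)
= euclid(148, 130 % 148) = euclid(148, 130)
= euclid(130, 148 % 130) = euclid(130, 18)
= euclid(18, 130 % 18) = euclid(18, 4)
= euclid(4, 18 % 4) = euclid(4, 2)
= euclid(2, 4 % 2) = euclid(2, 0)
b == 0, return a = 2


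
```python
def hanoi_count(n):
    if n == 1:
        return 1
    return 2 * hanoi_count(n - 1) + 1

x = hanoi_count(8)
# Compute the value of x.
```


hanoi_count(8)
= 2 * hanoi_count(7) + 1
= 2 * (2 * hanoi_count(6) + 1) + 1
= 2 * (2 * (2 * hanoi_count(5) + 1) + 1) + 1
= 2 * (2 * (2 * (2 * hanoi_count(4) + 1) + 1) + 1) + 1
= 2 * (2 * (2 * (2 * (2 * hanoi_count(3) + 1) + 1) + 1) + 1) + 1
= 2 * (2 * (2 * (2 * (2 * (2 * hanoi_count(2) + 1) + 1) + 1) + 1) + 1) + 1
= 2 * (2 * (2 * (2 * (2 * (2 * (2 * hanoi_count(1) + 1) + 1) + 1) + 1) + 1) + 1) + 1
Now compute bottom-up:
hanoi_count(1) = 1
hanoi_count(2) = 2 * 1 + 1 = 3
hanoi_count(3) = 2 * 3 + 1 = 7
hanoi_count(4) = 2 * 7 + 1 = 15
hanoi_count(5) = 2 * 15 + 1 = 31
hanoi_count(6) = 2 * 31 + 1 = 63
hanoi_count(7) = 2 * 63 + 1 = 127
hanoi_count(8) = 2 * 127 + 1 = 255
= 255


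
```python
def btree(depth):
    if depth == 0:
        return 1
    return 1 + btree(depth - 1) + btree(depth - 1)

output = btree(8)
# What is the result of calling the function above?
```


btree(8)
= 1 + btree(7) + btree(7)
= 1 + 2 * btree(7)
btree(k) = 2^(k+1) - 1
btree(0) = 1
btree(1) = 3
btree(2) = 7
btree(3) = 15
btree(4) = 31
btree(8) = 2^9 - 1 = 511


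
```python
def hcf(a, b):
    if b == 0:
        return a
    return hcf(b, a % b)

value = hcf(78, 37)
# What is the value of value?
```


hcf(78, 37)
= hcf(37, 78 % 37) = hcf(37, 4)
= hcf(4, 37 % 4) = hcf(4, 1)
= hcf(1, 4 % 1) = hcf(1, 0)
b == 0, return a = 1


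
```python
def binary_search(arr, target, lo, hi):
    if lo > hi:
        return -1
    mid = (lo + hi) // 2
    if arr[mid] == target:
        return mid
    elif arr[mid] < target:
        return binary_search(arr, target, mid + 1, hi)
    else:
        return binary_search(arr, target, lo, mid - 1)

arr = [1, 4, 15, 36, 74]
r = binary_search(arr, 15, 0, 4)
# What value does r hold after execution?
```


binary_search(arr, 15, 0, 4)
lo=0, hi=4, mid=2, arr[mid]=15
arr[2] == 15, found at index 2
= 2


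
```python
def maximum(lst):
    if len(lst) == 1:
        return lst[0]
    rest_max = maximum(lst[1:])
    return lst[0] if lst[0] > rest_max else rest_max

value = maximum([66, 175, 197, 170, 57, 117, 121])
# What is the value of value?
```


maximum([66, 175, 197, 170, 57, 117, 121])
= compare 66 with maximum([175, 197, 170, 57, 117, 121])
= compare 175 with maximum([197, 170, 57, 117, 121])
= compare 197 with maximum([170, 57, 117, 121])
= compare 170 with maximum([57, 117, 121])
= compare 57 with maximum([117, 121])
= compare 117 with maximum([121])
Base: maximum([121]) = 121
compare 117 with 121: max = 121
compare 57 with 121: max = 121
compare 170 with 121: max = 170
compare 197 with 170: max = 197
compare 175 with 197: max = 197
compare 66 with 197: max = 197
= 197


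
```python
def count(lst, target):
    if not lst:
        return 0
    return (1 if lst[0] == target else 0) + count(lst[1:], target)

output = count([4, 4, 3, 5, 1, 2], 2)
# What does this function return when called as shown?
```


count([4, 4, 3, 5, 1, 2], 2)
lst[0]=4 != 2: 0 + count([4, 3, 5, 1, 2], 2)
lst[0]=4 != 2: 0 + count([3, 5, 1, 2], 2)
lst[0]=3 != 2: 0 + count([5, 1, 2], 2)
lst[0]=5 != 2: 0 + count([1, 2], 2)
lst[0]=1 != 2: 0 + count([2], 2)
lst[0]=2 == 2: 1 + count([], 2)
= 1


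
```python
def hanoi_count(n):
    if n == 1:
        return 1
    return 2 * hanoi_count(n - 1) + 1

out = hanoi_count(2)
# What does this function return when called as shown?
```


hanoi_count(2)
= 2 * hanoi_count(1) + 1
Now compute bottom-up:
hanoi_count(1) = 1
hanoi_count(2) = 2 * 1 + 1 = 3
= 3


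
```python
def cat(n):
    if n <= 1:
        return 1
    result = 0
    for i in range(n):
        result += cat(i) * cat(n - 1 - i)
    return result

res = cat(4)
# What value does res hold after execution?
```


cat(4)
= sum of cat(i) * cat(4-1-i) for i in 0..3
First compute sub-values bottom-up:
  cat(0) = 1, cat(1) = 1
  cat(2) = 1*1 + 1*1 = 2
  cat(3) = 1*2 + 1*1 + 2*1 = 5
Now cat(4):
  cat(0)*cat(3) = 1*5 = 5
  cat(1)*cat(2) = 1*2 = 2
  cat(2)*cat(1) = 2*1 = 2
  cat(3)*cat(0) = 5*1 = 5
= 5 + 2 + 2 + 5
= 14


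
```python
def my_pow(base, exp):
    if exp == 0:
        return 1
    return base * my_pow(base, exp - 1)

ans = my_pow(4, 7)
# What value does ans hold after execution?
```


my_pow(4, 7)
= 4 * my_pow(4, 6)
= 4 * 4 * my_pow(4, 5)
= 4 * 4 * 4 * my_pow(4, 4)
= 4 * 4 * 4 * 4 * my_pow(4, 3)
= 4 * 4 * 4 * 4 * 4 * my_pow(4, 2)
= 4 * 4 * 4 * 4 * 4 * 4 * my_pow(4, 1)
= 4 * 4 * 4 * 4 * 4 * 4 * 4 * my_pow(4, 0)
= 4 * 4 * 4 * 4 * 4 * 4 * 4 * 1
= 16384


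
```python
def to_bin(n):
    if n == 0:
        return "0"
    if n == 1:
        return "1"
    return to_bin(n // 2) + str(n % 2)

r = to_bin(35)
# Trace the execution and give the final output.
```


to_bin(35)
= to_bin(17) + "1"
= to_bin(8) + "1" + "1"
= to_bin(4) + "0" + "1" + "1"
= to_bin(2) + "0" + "0" + "1" + "1"
= to_bin(1) + "0" + "0" + "0" + "1" + "1"
= "1" + "0" + "0" + "0" + "1" + "1"
= "100011"


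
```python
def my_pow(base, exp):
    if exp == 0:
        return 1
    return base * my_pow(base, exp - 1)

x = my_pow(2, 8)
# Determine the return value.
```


my_pow(2, 8)
= 2 * my_pow(2, 7)
= 2 * 2 * my_pow(2, 6)
= 2 * 2 * 2 * my_pow(2, 5)
= 2 * 2 * 2 * 2 * my_pow(2, 4)
= 2 * 2 * 2 * 2 * 2 * my_pow(2, 3)
= 2 * 2 * 2 * 2 * 2 * 2 * my_pow(2, 2)
= 2 * 2 * 2 * 2 * 2 * 2 * 2 * my_pow(2, 1)
= 2 * 2 * 2 * 2 * 2 * 2 * 2 * 2 * my_pow(2, 0)
= 2 * 2 * 2 * 2 * 2 * 2 * 2 * 2 * 1
= 256


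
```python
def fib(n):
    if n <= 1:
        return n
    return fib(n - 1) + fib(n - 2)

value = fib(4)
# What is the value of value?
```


fib(4)
= fib(3) + fib(2)
= (fib(2) + fib(1)) + fib(2)
Computing bottom-up: fib(0)=0, fib(1)=1, fib(2)=1, fib(3)=2, fib(4)=3
= 3


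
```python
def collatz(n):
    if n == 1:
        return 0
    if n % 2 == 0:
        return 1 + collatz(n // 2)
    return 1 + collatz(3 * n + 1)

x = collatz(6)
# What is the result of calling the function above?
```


collatz(6)
6 is even -> collatz(3)
3 is odd -> 3*3+1 = 10 -> collatz(10)
10 is even -> collatz(5)
5 is odd -> 3*5+1 = 16 -> collatz(16)
16 is even -> collatz(8)
8 is even -> collatz(4)
4 is even -> collatz(2)
2 is even -> collatz(1)
Reached 1 after 8 steps
= 8


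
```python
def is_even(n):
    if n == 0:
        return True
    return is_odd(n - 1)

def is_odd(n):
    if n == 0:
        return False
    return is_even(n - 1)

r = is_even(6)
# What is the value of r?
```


is_even(6)
= is_odd(5)
= is_even(4)
= is_odd(3)
= is_even(2)
= is_odd(1)
= is_even(0)
n == 0: return True
= True


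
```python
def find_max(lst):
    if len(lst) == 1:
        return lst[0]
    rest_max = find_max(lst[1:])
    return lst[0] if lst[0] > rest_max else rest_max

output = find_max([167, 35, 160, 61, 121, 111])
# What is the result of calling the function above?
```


find_max([167, 35, 160, 61, 121, 111])
= compare 167 with find_max([35, 160, 61, 121, 111])
= compare 35 with find_max([160, 61, 121, 111])
= compare 160 with find_max([61, 121, 111])
= compare 61 with find_max([121, 111])
= compare 121 with find_max([111])
Base: find_max([111]) = 111
compare 121 with 111: max = 121
compare 61 with 121: max = 121
compare 160 with 121: max = 160
compare 35 with 160: max = 160
compare 167 with 160: max = 167
= 167


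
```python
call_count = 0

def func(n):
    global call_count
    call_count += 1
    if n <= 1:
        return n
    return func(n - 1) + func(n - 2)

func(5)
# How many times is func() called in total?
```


func(5) calls func(4) and func(3); each non-base call branches into two more.
Let C(k) = total number of calls made by func(k), including the call to func(k) itself.
Base cases: C(0) = 1, C(1) = 1
Recurrence: C(k) = 1 + C(k-1) + C(k-2)
  C(2) = 1 + C(1) + C(0) = 1 + 1 + 1 = 3
  C(3) = 1 + C(2) + C(1) = 1 + 3 + 1 = 5
  C(4) = 1 + C(3) + C(2) = 1 + 5 + 3 = 9
  C(5) = 1 + C(4) + C(3) = 1 + 9 + 5 = 15
Total calls = C(5) = 15


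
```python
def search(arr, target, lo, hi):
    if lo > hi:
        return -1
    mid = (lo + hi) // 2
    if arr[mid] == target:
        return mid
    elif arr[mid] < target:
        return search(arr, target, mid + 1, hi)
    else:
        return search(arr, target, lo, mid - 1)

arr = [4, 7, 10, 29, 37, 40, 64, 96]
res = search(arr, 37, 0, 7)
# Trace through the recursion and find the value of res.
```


search(arr, 37, 0, 7)
lo=0, hi=7, mid=3, arr[mid]=29
29 < 37, search right half
lo=4, hi=7, mid=5, arr[mid]=40
40 > 37, search left half
lo=4, hi=4, mid=4, arr[mid]=37
arr[4] == 37, found at index 4
= 4


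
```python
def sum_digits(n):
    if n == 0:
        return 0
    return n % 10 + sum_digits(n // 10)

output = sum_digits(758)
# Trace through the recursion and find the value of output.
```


sum_digits(758)
= 8 + sum_digits(75)
= 8 + 5 + sum_digits(7)
= 8 + 5 + 7 + sum_digits(0)
= 8 + 5 + 7 + 0
= 20


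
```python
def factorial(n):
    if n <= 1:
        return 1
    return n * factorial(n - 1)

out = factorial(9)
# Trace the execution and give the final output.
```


factorial(9)
= 9 * factorial(8)
= 9 * 8 * factorial(7)
= 9 * 8 * 7 * factorial(6)
= 9 * 8 * 7 * 6 * factorial(5)
= 9 * 8 * 7 * 6 * 5 * factorial(4)
= 9 * 8 * 7 * 6 * 5 * 4 * factorial(3)
= 9 * 8 * 7 * 6 * 5 * 4 * 3 * factorial(2)
= 9 * 8 * 7 * 6 * 5 * 4 * 3 * 2 * factorial(1)
= 9 * 8 * 7 * 6 * 5 * 4 * 3 * 2 * 1
= 362880


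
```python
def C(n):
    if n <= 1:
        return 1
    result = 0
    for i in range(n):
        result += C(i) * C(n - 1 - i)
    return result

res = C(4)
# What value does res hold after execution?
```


C(4)
= sum of C(i) * C(4-1-i) for i in 0..3
First compute sub-values bottom-up:
  C(0) = 1, C(1) = 1
  C(2) = 1*1 + 1*1 = 2
  C(3) = 1*2 + 1*1 + 2*1 = 5
Now C(4):
  C(0)*C(3) = 1*5 = 5
  C(1)*C(2) = 1*2 = 2
  C(2)*C(1) = 2*1 = 2
  C(3)*C(0) = 5*1 = 5
= 5 + 2 + 2 + 5
= 14


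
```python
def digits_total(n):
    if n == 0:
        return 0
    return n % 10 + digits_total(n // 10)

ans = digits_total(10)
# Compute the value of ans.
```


digits_total(10)
= 0 + digits_total(1)
= 0 + 1 + digits_total(0)
= 0 + 1 + 0
= 1


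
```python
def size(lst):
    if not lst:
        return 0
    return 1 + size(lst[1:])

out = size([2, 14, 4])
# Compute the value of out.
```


size([2, 14, 4])
= 1 + size([14, 4])
= 1 + 1 + size([4])
= 1 + 1 + 1 + size([])
= 1 + 1 + 1 + 0
= 3


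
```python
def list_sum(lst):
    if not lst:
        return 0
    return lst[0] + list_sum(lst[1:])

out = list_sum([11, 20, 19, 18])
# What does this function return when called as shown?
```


list_sum([11, 20, 19, 18])
= 11 + list_sum([20, 19, 18])
= 11 + 20 + list_sum([19, 18])
= 11 + 20 + 19 + list_sum([18])
= 11 + 20 + 19 + 18 + list_sum([])
= 11 + 20 + 19 + 18 + 0
= 68


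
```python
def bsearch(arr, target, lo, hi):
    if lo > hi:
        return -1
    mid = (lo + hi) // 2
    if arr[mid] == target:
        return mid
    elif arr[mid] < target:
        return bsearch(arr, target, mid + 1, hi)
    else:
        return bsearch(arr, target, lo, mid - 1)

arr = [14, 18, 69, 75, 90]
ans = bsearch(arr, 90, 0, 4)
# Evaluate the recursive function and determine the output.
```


bsearch(arr, 90, 0, 4)
lo=0, hi=4, mid=2, arr[mid]=69
69 < 90, search right half
lo=3, hi=4, mid=3, arr[mid]=75
75 < 90, search right half
lo=4, hi=4, mid=4, arr[mid]=90
arr[4] == 90, found at index 4
= 4


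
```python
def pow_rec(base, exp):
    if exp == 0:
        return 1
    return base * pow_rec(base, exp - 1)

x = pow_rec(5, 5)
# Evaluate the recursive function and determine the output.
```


pow_rec(5, 5)
= 5 * pow_rec(5, 4)
= 5 * 5 * pow_rec(5, 3)
= 5 * 5 * 5 * pow_rec(5, 2)
= 5 * 5 * 5 * 5 * pow_rec(5, 1)
= 5 * 5 * 5 * 5 * 5 * pow_rec(5, 0)
= 5 * 5 * 5 * 5 * 5 * 1
= 3125


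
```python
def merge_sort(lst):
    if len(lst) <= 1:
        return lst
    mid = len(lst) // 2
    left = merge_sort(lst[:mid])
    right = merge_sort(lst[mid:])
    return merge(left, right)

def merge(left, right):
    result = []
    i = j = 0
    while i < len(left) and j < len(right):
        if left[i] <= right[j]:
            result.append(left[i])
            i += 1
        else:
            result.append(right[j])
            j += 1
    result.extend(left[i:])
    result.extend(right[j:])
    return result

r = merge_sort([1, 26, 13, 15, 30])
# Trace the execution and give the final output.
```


merge_sort([1, 26, 13, 15, 30])
Split into [1, 26] and [13, 15, 30]
Left sorted: [1, 26]
Right sorted: [13, 15, 30]
Merge [1, 26] and [13, 15, 30]
= [1, 13, 15, 26, 30]


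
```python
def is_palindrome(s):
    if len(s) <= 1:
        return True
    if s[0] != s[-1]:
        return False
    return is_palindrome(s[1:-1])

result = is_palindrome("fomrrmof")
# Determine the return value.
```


is_palindrome("fomrrmof")
"fomrrmof": s[0]='f' == s[-1]='f' -> is_palindrome("omrrmo")
"omrrmo": s[0]='o' == s[-1]='o' -> is_palindrome("mrrm")
"mrrm": s[0]='m' == s[-1]='m' -> is_palindrome("rr")
"rr": s[0]='r' == s[-1]='r' -> is_palindrome("")
"": len <= 1 -> True
= True


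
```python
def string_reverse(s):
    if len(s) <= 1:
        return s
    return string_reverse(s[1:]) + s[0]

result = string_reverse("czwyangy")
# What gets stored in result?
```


string_reverse("czwyangy")
= string_reverse("zwyangy") + "c"
= string_reverse("wyangy") + "z" + "c"
= string_reverse("yangy") + "w" + "z" + "c"
= string_reverse("angy") + "y" + "w" + "z" + "c"
= string_reverse("ngy") + "a" + "y" + "w" + "z" + "c"
= string_reverse("gy") + "n" + "a" + "y" + "w" + "z" + "c"
= string_reverse("y") + "g" + "n" + "a" + "y" + "w" + "z" + "c"
= "y" + "g" + "n" + "a" + "y" + "w" + "z" + "c"
= "ygnaywzc"


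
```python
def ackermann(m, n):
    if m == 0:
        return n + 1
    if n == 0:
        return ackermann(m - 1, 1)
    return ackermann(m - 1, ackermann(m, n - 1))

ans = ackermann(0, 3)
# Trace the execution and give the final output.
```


ackermann(0, 3)
m == 0: return 3 + 1 = 4
= 4


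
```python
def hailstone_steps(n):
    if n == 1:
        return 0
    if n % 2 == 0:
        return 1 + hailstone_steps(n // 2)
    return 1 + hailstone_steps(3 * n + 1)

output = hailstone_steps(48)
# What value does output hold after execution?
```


hailstone_steps(48)
48 is even -> hailstone_steps(24)
24 is even -> hailstone_steps(12)
12 is even -> hailstone_steps(6)
6 is even -> hailstone_steps(3)
3 is odd -> 3*3+1 = 10 -> hailstone_steps(10)
10 is even -> hailstone_steps(5)
5 is odd -> 3*5+1 = 16 -> hailstone_steps(16)
16 is even -> hailstone_steps(8)
8 is even -> hailstone_steps(4)
4 is even -> hailstone_steps(2)
2 is even -> hailstone_steps(1)
Reached 1 after 11 steps
= 11


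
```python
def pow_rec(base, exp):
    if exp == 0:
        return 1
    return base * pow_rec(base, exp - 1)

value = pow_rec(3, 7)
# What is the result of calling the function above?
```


pow_rec(3, 7)
= 3 * pow_rec(3, 6)
= 3 * 3 * pow_rec(3, 5)
= 3 * 3 * 3 * pow_rec(3, 4)
= 3 * 3 * 3 * 3 * pow_rec(3, 3)
= 3 * 3 * 3 * 3 * 3 * pow_rec(3, 2)
= 3 * 3 * 3 * 3 * 3 * 3 * pow_rec(3, 1)
= 3 * 3 * 3 * 3 * 3 * 3 * 3 * pow_rec(3, 0)
= 3 * 3 * 3 * 3 * 3 * 3 * 3 * 1
= 2187


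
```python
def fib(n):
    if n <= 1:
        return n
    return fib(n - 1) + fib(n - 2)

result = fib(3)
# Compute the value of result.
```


fib(3)
= fib(2) + fib(1)
Computing bottom-up: fib(0)=0, fib(1)=1, fib(2)=1, fib(3)=2
= 2


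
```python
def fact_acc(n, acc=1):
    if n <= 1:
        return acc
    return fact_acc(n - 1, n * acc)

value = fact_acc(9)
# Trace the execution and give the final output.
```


fact_acc(9, 1)
= fact_acc(8, 9 * 1) = fact_acc(8, 9)
= fact_acc(7, 8 * 9) = fact_acc(7, 72)
= fact_acc(6, 7 * 72) = fact_acc(6, 504)
= fact_acc(5, 6 * 504) = fact_acc(5, 3024)
= fact_acc(4, 5 * 3024) = fact_acc(4, 15120)
= fact_acc(3, 4 * 15120) = fact_acc(3, 60480)
= fact_acc(2, 3 * 60480) = fact_acc(2, 181440)
= fact_acc(1, 2 * 181440) = fact_acc(1, 362880)
n <= 1, return acc = 362880


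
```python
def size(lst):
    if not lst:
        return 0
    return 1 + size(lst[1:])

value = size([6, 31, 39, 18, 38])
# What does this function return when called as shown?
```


size([6, 31, 39, 18, 38])
= 1 + size([31, 39, 18, 38])
= 1 + 1 + size([39, 18, 38])
= 1 + 1 + 1 + size([18, 38])
= 1 + 1 + 1 + 1 + size([38])
= 1 + 1 + 1 + 1 + 1 + size([])
= 1 + 1 + 1 + 1 + 1 + 0
= 5


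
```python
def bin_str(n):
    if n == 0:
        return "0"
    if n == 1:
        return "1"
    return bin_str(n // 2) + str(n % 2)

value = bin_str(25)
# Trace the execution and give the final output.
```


bin_str(25)
= bin_str(12) + "1"
= bin_str(6) + "0" + "1"
= bin_str(3) + "0" + "0" + "1"
= bin_str(1) + "1" + "0" + "0" + "1"
= "1" + "1" + "0" + "0" + "1"
= "11001"


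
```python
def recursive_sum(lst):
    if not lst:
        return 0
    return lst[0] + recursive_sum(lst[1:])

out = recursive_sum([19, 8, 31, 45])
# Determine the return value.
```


recursive_sum([19, 8, 31, 45])
= 19 + recursive_sum([8, 31, 45])
= 19 + 8 + recursive_sum([31, 45])
= 19 + 8 + 31 + recursive_sum([45])
= 19 + 8 + 31 + 45 + recursive_sum([])
= 19 + 8 + 31 + 45 + 0
= 103


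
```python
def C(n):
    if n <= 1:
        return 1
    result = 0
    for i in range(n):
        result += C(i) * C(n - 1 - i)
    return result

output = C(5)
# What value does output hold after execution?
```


C(5)
= sum of C(i) * C(5-1-i) for i in 0..4
First compute sub-values bottom-up:
  C(0) = 1, C(1) = 1
  C(2) = 1*1 + 1*1 = 2
  C(3) = 1*2 + 1*1 + 2*1 = 5
  C(4) = 1*5 + 1*2 + 2*1 + 5*1 = 14
Now C(5):
  C(0)*C(4) = 1*14 = 14
  C(1)*C(3) = 1*5 = 5
  C(2)*C(2) = 2*2 = 4
  C(3)*C(1) = 5*1 = 5
  C(4)*C(0) = 14*1 = 14
= 14 + 5 + 4 + 5 + 14
= 42


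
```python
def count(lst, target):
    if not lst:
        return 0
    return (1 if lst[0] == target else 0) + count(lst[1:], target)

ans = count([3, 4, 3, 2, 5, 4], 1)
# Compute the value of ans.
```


count([3, 4, 3, 2, 5, 4], 1)
lst[0]=3 != 1: 0 + count([4, 3, 2, 5, 4], 1)
lst[0]=4 != 1: 0 + count([3, 2, 5, 4], 1)
lst[0]=3 != 1: 0 + count([2, 5, 4], 1)
lst[0]=2 != 1: 0 + count([5, 4], 1)
lst[0]=5 != 1: 0 + count([4], 1)
lst[0]=4 != 1: 0 + count([], 1)
= 0


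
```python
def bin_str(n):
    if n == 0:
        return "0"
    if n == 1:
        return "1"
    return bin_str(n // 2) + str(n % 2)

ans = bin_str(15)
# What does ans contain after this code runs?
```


bin_str(15)
= bin_str(7) + "1"
= bin_str(3) + "1" + "1"
= bin_str(1) + "1" + "1" + "1"
= "1" + "1" + "1" + "1"
= "1111"


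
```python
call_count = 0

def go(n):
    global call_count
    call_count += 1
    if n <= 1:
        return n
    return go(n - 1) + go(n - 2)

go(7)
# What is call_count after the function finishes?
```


go(7) calls go(6) and go(5); each non-base call branches into two more.
Let C(k) = total number of calls made by go(k), including the call to go(k) itself.
Base cases: C(0) = 1, C(1) = 1
Recurrence: C(k) = 1 + C(k-1) + C(k-2)
  C(2) = 1 + C(1) + C(0) = 1 + 1 + 1 = 3
  C(3) = 1 + C(2) + C(1) = 1 + 3 + 1 = 5
  C(4) = 1 + C(3) + C(2) = 1 + 5 + 3 = 9
  C(5) = 1 + C(4) + C(3) = 1 + 9 + 5 = 15
  C(6) = 1 + C(5) + C(4) = 1 + 15 + 9 = 25
  C(7) = 1 + C(6) + C(5) = 1 + 25 + 15 = 41
Total calls = C(7) = 41


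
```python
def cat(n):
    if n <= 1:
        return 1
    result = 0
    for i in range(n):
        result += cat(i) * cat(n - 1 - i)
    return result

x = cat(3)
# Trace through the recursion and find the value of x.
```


cat(3)
= sum of cat(i) * cat(3-1-i) for i in 0..2
First compute sub-values bottom-up:
  cat(0) = 1, cat(1) = 1
  cat(2) = 1*1 + 1*1 = 2
Now cat(3):
  cat(0)*cat(2) = 1*2 = 2
  cat(1)*cat(1) = 1*1 = 1
  cat(2)*cat(0) = 2*1 = 2
= 2 + 1 + 2
= 5


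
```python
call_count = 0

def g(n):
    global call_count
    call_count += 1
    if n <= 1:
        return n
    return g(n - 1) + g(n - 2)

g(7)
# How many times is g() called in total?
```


g(7) calls g(6) and g(5); each non-base call branches into two more.
Let C(k) = total number of calls made by g(k), including the call to g(k) itself.
Base cases: C(0) = 1, C(1) = 1
Recurrence: C(k) = 1 + C(k-1) + C(k-2)
  C(2) = 1 + C(1) + C(0) = 1 + 1 + 1 = 3
  C(3) = 1 + C(2) + C(1) = 1 + 3 + 1 = 5
  C(4) = 1 + C(3) + C(2) = 1 + 5 + 3 = 9
  C(5) = 1 + C(4) + C(3) = 1 + 9 + 5 = 15
  C(6) = 1 + C(5) + C(4) = 1 + 15 + 9 = 25
  C(7) = 1 + C(6) + C(5) = 1 + 25 + 15 = 41
Total calls = C(7) = 41


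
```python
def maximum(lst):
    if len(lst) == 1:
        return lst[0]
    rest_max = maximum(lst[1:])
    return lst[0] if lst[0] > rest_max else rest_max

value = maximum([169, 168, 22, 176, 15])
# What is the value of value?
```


maximum([169, 168, 22, 176, 15])
= compare 169 with maximum([168, 22, 176, 15])
= compare 168 with maximum([22, 176, 15])
= compare 22 with maximum([176, 15])
= compare 176 with maximum([15])
Base: maximum([15]) = 15
compare 176 with 15: max = 176
compare 22 with 176: max = 176
compare 168 with 176: max = 176
compare 169 with 176: max = 176
= 176


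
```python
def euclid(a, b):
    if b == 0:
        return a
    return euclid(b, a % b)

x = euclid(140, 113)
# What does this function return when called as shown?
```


euclid(140, 113)
= euclid(113, 140 % 113) = euclid(113, 27)
= euclid(27, 113 % 27) = euclid(27, 5)
= euclid(5, 27 % 5) = euclid(5, 2)
= euclid(2, 5 % 2) = euclid(2, 1)
= euclid(1, 2 % 1) = euclid(1, 0)
b == 0, return a = 1


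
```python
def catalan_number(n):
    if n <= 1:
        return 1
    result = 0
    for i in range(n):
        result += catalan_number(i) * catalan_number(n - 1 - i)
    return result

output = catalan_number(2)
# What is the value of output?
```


catalan_number(2)
= sum of catalan_number(i) * catalan_number(2-1-i) for i in 0..1
  catalan_number(0)*catalan_number(1) = 1*1 = 1
  catalan_number(1)*catalan_number(0) = 1*1 = 1
= 1 + 1
= 2


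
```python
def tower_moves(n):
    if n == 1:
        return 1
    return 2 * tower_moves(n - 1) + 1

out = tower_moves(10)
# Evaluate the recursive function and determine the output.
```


tower_moves(10)
= 2 * tower_moves(9) + 1
= 2 * (2 * tower_moves(8) + 1) + 1
= 2 * (2 * (2 * tower_moves(7) + 1) + 1) + 1
= 2 * (2 * (2 * (2 * tower_moves(6) + 1) + 1) + 1) + 1
= 2 * (2 * (2 * (2 * (2 * tower_moves(5) + 1) + 1) + 1) + 1) + 1
= 2 * (2 * (2 * (2 * (2 * (2 * tower_moves(4) + 1) + 1) + 1) + 1) + 1) + 1
= 2 * (2 * (2 * (2 * (2 * (2 * (2 * tower_moves(3) + 1) + 1) + 1) + 1) + 1) + 1) + 1
= 2 * (2 * (2 * (2 * (2 * (2 * (2 * (2 * tower_moves(2) + 1) + 1) + 1) + 1) + 1) + 1) + 1) + 1
= 2 * (2 * (2 * (2 * (2 * (2 * (2 * (2 * (2 * tower_moves(1) + 1) + 1) + 1) + 1) + 1) + 1) + 1) + 1) + 1
Now compute bottom-up:
tower_moves(1) = 1
tower_moves(2) = 2 * 1 + 1 = 3
tower_moves(3) = 2 * 3 + 1 = 7
tower_moves(4) = 2 * 7 + 1 = 15
tower_moves(5) = 2 * 15 + 1 = 31
tower_moves(6) = 2 * 31 + 1 = 63
tower_moves(7) = 2 * 63 + 1 = 127
tower_moves(8) = 2 * 127 + 1 = 255
tower_moves(9) = 2 * 255 + 1 = 511
tower_moves(10) = 2 * 511 + 1 = 1023
= 1023


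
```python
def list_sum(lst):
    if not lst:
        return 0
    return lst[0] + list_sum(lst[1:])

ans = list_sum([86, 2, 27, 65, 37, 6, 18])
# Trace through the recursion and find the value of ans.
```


list_sum([86, 2, 27, 65, 37, 6, 18])
= 86 + list_sum([2, 27, 65, 37, 6, 18])
= 86 + 2 + list_sum([27, 65, 37, 6, 18])
= 86 + 2 + 27 + list_sum([65, 37, 6, 18])
= 86 + 2 + 27 + 65 + list_sum([37, 6, 18])
= 86 + 2 + 27 + 65 + 37 + list_sum([6, 18])
= 86 + 2 + 27 + 65 + 37 + 6 + list_sum([18])
= 86 + 2 + 27 + 65 + 37 + 6 + 18 + list_sum([])
= 86 + 2 + 27 + 65 + 37 + 6 + 18 + 0
= 241


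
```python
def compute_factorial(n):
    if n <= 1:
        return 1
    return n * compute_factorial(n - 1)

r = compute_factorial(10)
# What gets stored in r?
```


compute_factorial(10)
= 10 * compute_factorial(9)
= 10 * 9 * compute_factorial(8)
= 10 * 9 * 8 * compute_factorial(7)
= 10 * 9 * 8 * 7 * compute_factorial(6)
= 10 * 9 * 8 * 7 * 6 * compute_factorial(5)
= 10 * 9 * 8 * 7 * 6 * 5 * compute_factorial(4)
= 10 * 9 * 8 * 7 * 6 * 5 * 4 * compute_factorial(3)
= 10 * 9 * 8 * 7 * 6 * 5 * 4 * 3 * compute_factorial(2)
= 10 * 9 * 8 * 7 * 6 * 5 * 4 * 3 * 2 * compute_factorial(1)
= 10 * 9 * 8 * 7 * 6 * 5 * 4 * 3 * 2 * 1
= 3628800


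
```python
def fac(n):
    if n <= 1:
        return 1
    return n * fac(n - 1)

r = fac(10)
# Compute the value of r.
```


fac(10)
= 10 * fac(9)
= 10 * 9 * fac(8)
= 10 * 9 * 8 * fac(7)
= 10 * 9 * 8 * 7 * fac(6)
= 10 * 9 * 8 * 7 * 6 * fac(5)
= 10 * 9 * 8 * 7 * 6 * 5 * fac(4)
= 10 * 9 * 8 * 7 * 6 * 5 * 4 * fac(3)
= 10 * 9 * 8 * 7 * 6 * 5 * 4 * 3 * fac(2)
= 10 * 9 * 8 * 7 * 6 * 5 * 4 * 3 * 2 * fac(1)
= 10 * 9 * 8 * 7 * 6 * 5 * 4 * 3 * 2 * 1
= 3628800


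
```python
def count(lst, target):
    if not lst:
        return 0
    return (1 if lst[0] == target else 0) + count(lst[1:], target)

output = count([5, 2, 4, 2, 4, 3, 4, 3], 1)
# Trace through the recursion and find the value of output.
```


count([5, 2, 4, 2, 4, 3, 4, 3], 1)
lst[0]=5 != 1: 0 + count([2, 4, 2, 4, 3, 4, 3], 1)
lst[0]=2 != 1: 0 + count([4, 2, 4, 3, 4, 3], 1)
lst[0]=4 != 1: 0 + count([2, 4, 3, 4, 3], 1)
lst[0]=2 != 1: 0 + count([4, 3, 4, 3], 1)
lst[0]=4 != 1: 0 + count([3, 4, 3], 1)
lst[0]=3 != 1: 0 + count([4, 3], 1)
lst[0]=4 != 1: 0 + count([3], 1)
lst[0]=3 != 1: 0 + count([], 1)
= 0


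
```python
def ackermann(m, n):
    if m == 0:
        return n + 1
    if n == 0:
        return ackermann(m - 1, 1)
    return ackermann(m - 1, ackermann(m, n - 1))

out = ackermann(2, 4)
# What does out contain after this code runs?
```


ackermann(2, 4)
= ackermann(1, ackermann(2, 3))
First compute ackermann(2, 3) = 9
= ackermann(1, 9)
= 11


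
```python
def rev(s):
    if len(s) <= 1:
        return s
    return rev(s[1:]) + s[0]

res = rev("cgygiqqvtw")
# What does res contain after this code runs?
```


rev("cgygiqqvtw")
= rev("gygiqqvtw") + "c"
= rev("ygiqqvtw") + "g" + "c"
= rev("giqqvtw") + "y" + "g" + "c"
= rev("iqqvtw") + "g" + "y" + "g" + "c"
= rev("qqvtw") + "i" + "g" + "y" + "g" + "c"
= rev("qvtw") + "q" + "i" + "g" + "y" + "g" + "c"
= rev("vtw") + "q" + "q" + "i" + "g" + "y" + "g" + "c"
= rev("tw") + "v" + "q" + "q" + "i" + "g" + "y" + "g" + "c"
= rev("w") + "t" + "v" + "q" + "q" + "i" + "g" + "y" + "g" + "c"
= "w" + "t" + "v" + "q" + "q" + "i" + "g" + "y" + "g" + "c"
= "wtvqqigygc"


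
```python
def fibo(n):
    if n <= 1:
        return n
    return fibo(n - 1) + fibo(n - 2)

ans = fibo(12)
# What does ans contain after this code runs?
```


fibo(12)
= fibo(11) + fibo(10)
= (fibo(10) + fibo(9)) + fibo(10)
Computing bottom-up: fibo(0)=0, fibo(1)=1, fibo(2)=1, fibo(3)=2, fibo(4)=3, fibo(5)=5, fibo(6)=8, fibo(7)=13, fibo(8)=21, fibo(9)=34, fibo(10)=55, fibo(11)=89, fibo(12)=144
= 144


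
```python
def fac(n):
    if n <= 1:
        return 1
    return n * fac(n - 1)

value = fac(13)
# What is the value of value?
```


fac(13)
= 13 * fac(12)
= 13 * 12 * fac(11)
= 13 * 12 * 11 * fac(10)
= 13 * 12 * 11 * 10 * fac(9)
= 13 * 12 * 11 * 10 * 9 * fac(8)
= 13 * 12 * 11 * 10 * 9 * 8 * fac(7)
= 13 * 12 * 11 * 10 * 9 * 8 * 7 * fac(6)
= 13 * 12 * 11 * 10 * 9 * 8 * 7 * 6 * fac(5)
= 13 * 12 * 11 * 10 * 9 * 8 * 7 * 6 * 5 * fac(4)
= 13 * 12 * 11 * 10 * 9 * 8 * 7 * 6 * 5 * 4 * fac(3)
= 13 * 12 * 11 * 10 * 9 * 8 * 7 * 6 * 5 * 4 * 3 * fac(2)
= 13 * 12 * 11 * 10 * 9 * 8 * 7 * 6 * 5 * 4 * 3 * 2 * fac(1)
= 13 * 12 * 11 * 10 * 9 * 8 * 7 * 6 * 5 * 4 * 3 * 2 * 1
= 6227020800


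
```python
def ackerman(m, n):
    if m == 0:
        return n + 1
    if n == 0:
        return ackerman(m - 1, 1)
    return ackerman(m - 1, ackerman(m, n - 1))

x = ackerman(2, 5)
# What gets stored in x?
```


ackerman(2, 5)
= ackerman(1, ackerman(2, 4))
First compute ackerman(2, 4) = 11
= ackerman(1, 11)
= 13


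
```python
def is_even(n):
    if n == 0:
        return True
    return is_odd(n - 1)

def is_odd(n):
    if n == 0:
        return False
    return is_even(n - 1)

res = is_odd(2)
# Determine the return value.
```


is_odd(2)
= is_even(1)
= is_odd(0)
n == 0: return False
= False


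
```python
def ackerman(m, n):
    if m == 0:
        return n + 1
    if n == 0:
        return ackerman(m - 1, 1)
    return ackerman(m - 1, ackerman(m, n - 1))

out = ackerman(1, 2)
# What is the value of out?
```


ackerman(1, 2)
= ackerman(0, ackerman(1, 1))
First compute ackerman(1, 1) = 3
= ackerman(0, 3)
= 4


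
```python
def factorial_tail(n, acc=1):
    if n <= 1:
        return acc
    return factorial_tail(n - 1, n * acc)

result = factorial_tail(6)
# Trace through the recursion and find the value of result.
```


factorial_tail(6, 1)
= factorial_tail(5, 6 * 1) = factorial_tail(5, 6)
= factorial_tail(4, 5 * 6) = factorial_tail(4, 30)
= factorial_tail(3, 4 * 30) = factorial_tail(3, 120)
= factorial_tail(2, 3 * 120) = factorial_tail(2, 360)
= factorial_tail(1, 2 * 360) = factorial_tail(1, 720)
n <= 1, return acc = 720


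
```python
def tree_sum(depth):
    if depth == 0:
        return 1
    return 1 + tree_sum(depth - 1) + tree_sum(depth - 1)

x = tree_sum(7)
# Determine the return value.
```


tree_sum(7)
= 1 + tree_sum(6) + tree_sum(6)
= 1 + 2 * tree_sum(6)
tree_sum(k) = 2^(k+1) - 1
tree_sum(0) = 1
tree_sum(1) = 3
tree_sum(2) = 7
tree_sum(3) = 15
tree_sum(4) = 31
tree_sum(7) = 2^8 - 1 = 255


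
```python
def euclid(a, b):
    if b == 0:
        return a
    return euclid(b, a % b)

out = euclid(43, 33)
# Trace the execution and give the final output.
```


euclid(43, 33)
= euclid(33, 43 % 33) = euclid(33, 10)
= euclid(10, 33 % 10) = euclid(10, 3)
= euclid(3, 10 % 3) = euclid(3, 1)
= euclid(1, 3 % 1) = euclid(1, 0)
b == 0, return a = 1


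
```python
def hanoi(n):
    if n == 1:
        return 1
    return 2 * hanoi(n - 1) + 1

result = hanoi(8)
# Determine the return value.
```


hanoi(8)
= 2 * hanoi(7) + 1
= 2 * (2 * hanoi(6) + 1) + 1
= 2 * (2 * (2 * hanoi(5) + 1) + 1) + 1
= 2 * (2 * (2 * (2 * hanoi(4) + 1) + 1) + 1) + 1
= 2 * (2 * (2 * (2 * (2 * hanoi(3) + 1) + 1) + 1) + 1) + 1
= 2 * (2 * (2 * (2 * (2 * (2 * hanoi(2) + 1) + 1) + 1) + 1) + 1) + 1
= 2 * (2 * (2 * (2 * (2 * (2 * (2 * hanoi(1) + 1) + 1) + 1) + 1) + 1) + 1) + 1
Now compute bottom-up:
hanoi(1) = 1
hanoi(2) = 2 * 1 + 1 = 3
hanoi(3) = 2 * 3 + 1 = 7
hanoi(4) = 2 * 7 + 1 = 15
hanoi(5) = 2 * 15 + 1 = 31
hanoi(6) = 2 * 31 + 1 = 63
hanoi(7) = 2 * 63 + 1 = 127
hanoi(8) = 2 * 127 + 1 = 255
= 255


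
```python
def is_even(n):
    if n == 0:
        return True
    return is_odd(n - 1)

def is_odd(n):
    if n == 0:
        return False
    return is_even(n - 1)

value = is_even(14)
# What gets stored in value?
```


is_even(14)
= is_odd(13)
= is_even(12)
= is_odd(11)
= is_even(10)
= is_odd(9)
= is_even(8)
= is_odd(7)
= is_even(6)
= is_odd(5)
= is_even(4)
= is_odd(3)
= is_even(2)
= is_odd(1)
= is_even(0)
n == 0: return True
= True


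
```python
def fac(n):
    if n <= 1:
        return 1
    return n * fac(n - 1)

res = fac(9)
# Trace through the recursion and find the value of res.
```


fac(9)
= 9 * fac(8)
= 9 * 8 * fac(7)
= 9 * 8 * 7 * fac(6)
= 9 * 8 * 7 * 6 * fac(5)
= 9 * 8 * 7 * 6 * 5 * fac(4)
= 9 * 8 * 7 * 6 * 5 * 4 * fac(3)
= 9 * 8 * 7 * 6 * 5 * 4 * 3 * fac(2)
= 9 * 8 * 7 * 6 * 5 * 4 * 3 * 2 * fac(1)
= 9 * 8 * 7 * 6 * 5 * 4 * 3 * 2 * 1
= 362880


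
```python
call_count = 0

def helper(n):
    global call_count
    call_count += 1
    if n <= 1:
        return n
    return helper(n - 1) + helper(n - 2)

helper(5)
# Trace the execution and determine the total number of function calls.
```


helper(5) calls helper(4) and helper(3); each non-base call branches into two more.
Let C(k) = total number of calls made by helper(k), including the call to helper(k) itself.
Base cases: C(0) = 1, C(1) = 1
Recurrence: C(k) = 1 + C(k-1) + C(k-2)
  C(2) = 1 + C(1) + C(0) = 1 + 1 + 1 = 3
  C(3) = 1 + C(2) + C(1) = 1 + 3 + 1 = 5
  C(4) = 1 + C(3) + C(2) = 1 + 5 + 3 = 9
  C(5) = 1 + C(4) + C(3) = 1 + 9 + 5 = 15
Total calls = C(5) = 15


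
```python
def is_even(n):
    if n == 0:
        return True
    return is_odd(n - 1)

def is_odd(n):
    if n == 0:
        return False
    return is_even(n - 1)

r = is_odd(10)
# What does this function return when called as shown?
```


is_odd(10)
= is_even(9)
= is_odd(8)
= is_even(7)
= is_odd(6)
= is_even(5)
= is_odd(4)
= is_even(3)
= is_odd(2)
= is_even(1)
= is_odd(0)
n == 0: return False
= False


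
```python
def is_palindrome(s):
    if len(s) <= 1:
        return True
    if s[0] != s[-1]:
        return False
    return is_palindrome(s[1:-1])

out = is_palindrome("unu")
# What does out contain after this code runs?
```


is_palindrome("unu")
"unu": s[0]='u' == s[-1]='u' -> is_palindrome("n")
"n": len <= 1 -> True
= True


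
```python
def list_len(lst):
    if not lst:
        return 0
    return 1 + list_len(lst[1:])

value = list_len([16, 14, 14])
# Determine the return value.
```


list_len([16, 14, 14])
= 1 + list_len([14, 14])
= 1 + 1 + list_len([14])
= 1 + 1 + 1 + list_len([])
= 1 + 1 + 1 + 0
= 3


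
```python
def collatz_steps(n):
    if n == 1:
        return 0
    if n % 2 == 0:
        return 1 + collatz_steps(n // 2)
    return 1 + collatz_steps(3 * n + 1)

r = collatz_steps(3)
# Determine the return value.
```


collatz_steps(3)
3 is odd -> 3*3+1 = 10 -> collatz_steps(10)
10 is even -> collatz_steps(5)
5 is odd -> 3*5+1 = 16 -> collatz_steps(16)
16 is even -> collatz_steps(8)
8 is even -> collatz_steps(4)
4 is even -> collatz_steps(2)
2 is even -> collatz_steps(1)
Reached 1 after 7 steps
= 7


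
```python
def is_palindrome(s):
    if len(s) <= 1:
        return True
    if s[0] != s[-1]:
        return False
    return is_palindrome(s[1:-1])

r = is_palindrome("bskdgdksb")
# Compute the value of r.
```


is_palindrome("bskdgdksb")
"bskdgdksb": s[0]='b' == s[-1]='b' -> is_palindrome("skdgdks")
"skdgdks": s[0]='s' == s[-1]='s' -> is_palindrome("kdgdk")
"kdgdk": s[0]='k' == s[-1]='k' -> is_palindrome("dgd")
"dgd": s[0]='d' == s[-1]='d' -> is_palindrome("g")
"g": len <= 1 -> True
= True


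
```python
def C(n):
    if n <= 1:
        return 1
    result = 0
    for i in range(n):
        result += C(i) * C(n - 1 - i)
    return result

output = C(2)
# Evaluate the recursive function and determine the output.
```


C(2)
= sum of C(i) * C(2-1-i) for i in 0..1
  C(0)*C(1) = 1*1 = 1
  C(1)*C(0) = 1*1 = 1
= 1 + 1
= 2


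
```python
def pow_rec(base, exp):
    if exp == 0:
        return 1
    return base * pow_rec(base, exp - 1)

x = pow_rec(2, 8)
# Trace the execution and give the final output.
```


pow_rec(2, 8)
= 2 * pow_rec(2, 7)
= 2 * 2 * pow_rec(2, 6)
= 2 * 2 * 2 * pow_rec(2, 5)
= 2 * 2 * 2 * 2 * pow_rec(2, 4)
= 2 * 2 * 2 * 2 * 2 * pow_rec(2, 3)
= 2 * 2 * 2 * 2 * 2 * 2 * pow_rec(2, 2)
= 2 * 2 * 2 * 2 * 2 * 2 * 2 * pow_rec(2, 1)
= 2 * 2 * 2 * 2 * 2 * 2 * 2 * 2 * pow_rec(2, 0)
= 2 * 2 * 2 * 2 * 2 * 2 * 2 * 2 * 1
= 256


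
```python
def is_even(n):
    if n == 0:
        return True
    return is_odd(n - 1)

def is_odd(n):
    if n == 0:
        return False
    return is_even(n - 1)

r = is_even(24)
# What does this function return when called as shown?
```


is_even(24)
= is_odd(23)
= is_even(22)
= is_odd(21)
= is_even(20)
= is_odd(19)
= is_even(18)
= is_odd(17)
= is_even(16)
= is_odd(15)
= is_even(14)
= is_odd(13)
= is_even(12)
= is_odd(11)
= is_even(10)
= is_odd(9)
= is_even(8)
= is_odd(7)
= is_even(6)
= is_odd(5)
= is_even(4)
= is_odd(3)
= is_even(2)
= is_odd(1)
= is_even(0)
n == 0: return True
= True


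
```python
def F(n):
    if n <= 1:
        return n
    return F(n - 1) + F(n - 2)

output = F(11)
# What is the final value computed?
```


F(11)
= F(10) + F(9)
= (F(9) + F(8)) + F(9)
Computing bottom-up: F(0)=0, F(1)=1, F(2)=1, F(3)=2, F(4)=3, F(5)=5, F(6)=8, F(7)=13, F(8)=21, F(9)=34, F(10)=55, F(11)=89
= 89


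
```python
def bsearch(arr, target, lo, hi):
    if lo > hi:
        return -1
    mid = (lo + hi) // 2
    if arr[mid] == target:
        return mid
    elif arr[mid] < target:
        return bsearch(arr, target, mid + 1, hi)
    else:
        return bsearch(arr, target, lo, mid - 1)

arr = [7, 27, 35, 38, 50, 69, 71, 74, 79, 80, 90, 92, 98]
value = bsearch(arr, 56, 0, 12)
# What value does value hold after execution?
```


bsearch(arr, 56, 0, 12)
lo=0, hi=12, mid=6, arr[mid]=71
71 > 56, search left half
lo=0, hi=5, mid=2, arr[mid]=35
35 < 56, search right half
lo=3, hi=5, mid=4, arr[mid]=50
50 < 56, search right half
lo=5, hi=5, mid=5, arr[mid]=69
69 > 56, search left half
lo > hi, target not found, return -1
= -1


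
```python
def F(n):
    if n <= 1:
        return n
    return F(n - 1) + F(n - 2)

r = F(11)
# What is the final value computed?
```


F(11)
= F(10) + F(9)
= (F(9) + F(8)) + F(9)
Computing bottom-up: F(0)=0, F(1)=1, F(2)=1, F(3)=2, F(4)=3, F(5)=5, F(6)=8, F(7)=13, F(8)=21, F(9)=34, F(10)=55, F(11)=89
= 89


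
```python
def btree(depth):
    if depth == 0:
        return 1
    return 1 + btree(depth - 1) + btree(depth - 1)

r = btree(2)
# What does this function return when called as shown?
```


btree(2)
= 1 + btree(1) + btree(1)
= 1 + 2 * btree(1)
btree(k) = 2^(k+1) - 1
btree(0) = 1
btree(1) = 3
btree(2) = 7
btree(2) = 2^3 - 1 = 7


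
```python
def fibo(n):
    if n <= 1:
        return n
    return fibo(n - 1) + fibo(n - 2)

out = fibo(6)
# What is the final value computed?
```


fibo(6)
= fibo(5) + fibo(4)
= (fibo(4) + fibo(3)) + fibo(4)
Computing bottom-up: fibo(0)=0, fibo(1)=1, fibo(2)=1, fibo(3)=2, fibo(4)=3, fibo(5)=5, fibo(6)=8
= 8
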